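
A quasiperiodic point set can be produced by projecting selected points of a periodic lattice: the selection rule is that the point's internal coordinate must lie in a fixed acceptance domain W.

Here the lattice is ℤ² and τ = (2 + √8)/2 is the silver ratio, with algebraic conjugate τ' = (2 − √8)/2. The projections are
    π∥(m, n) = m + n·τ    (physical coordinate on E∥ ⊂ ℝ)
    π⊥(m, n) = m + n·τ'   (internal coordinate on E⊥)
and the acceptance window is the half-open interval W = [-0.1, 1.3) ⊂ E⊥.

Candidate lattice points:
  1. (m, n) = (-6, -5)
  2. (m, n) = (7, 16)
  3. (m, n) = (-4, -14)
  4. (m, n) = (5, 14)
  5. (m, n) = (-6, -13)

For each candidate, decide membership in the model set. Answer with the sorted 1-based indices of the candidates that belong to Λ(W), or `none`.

τ' = (2−√8)/2 ≈ -0.4142.
[1] lift (-6,-5): star map gives -3.9289; window check -0.1 ≤ -3.9289 < 1.3 is false → out
[2] lift (7,16): star map gives 0.3726; window check -0.1 ≤ 0.3726 < 1.3 is true → IN Λ
[3] lift (-4,-14): star map gives 1.7990; window check -0.1 ≤ 1.7990 < 1.3 is false → out
[4] lift (5,14): star map gives -0.7990; window check -0.1 ≤ -0.7990 < 1.3 is false → out
[5] lift (-6,-13): star map gives -0.6152; window check -0.1 ≤ -0.6152 < 1.3 is false → out

2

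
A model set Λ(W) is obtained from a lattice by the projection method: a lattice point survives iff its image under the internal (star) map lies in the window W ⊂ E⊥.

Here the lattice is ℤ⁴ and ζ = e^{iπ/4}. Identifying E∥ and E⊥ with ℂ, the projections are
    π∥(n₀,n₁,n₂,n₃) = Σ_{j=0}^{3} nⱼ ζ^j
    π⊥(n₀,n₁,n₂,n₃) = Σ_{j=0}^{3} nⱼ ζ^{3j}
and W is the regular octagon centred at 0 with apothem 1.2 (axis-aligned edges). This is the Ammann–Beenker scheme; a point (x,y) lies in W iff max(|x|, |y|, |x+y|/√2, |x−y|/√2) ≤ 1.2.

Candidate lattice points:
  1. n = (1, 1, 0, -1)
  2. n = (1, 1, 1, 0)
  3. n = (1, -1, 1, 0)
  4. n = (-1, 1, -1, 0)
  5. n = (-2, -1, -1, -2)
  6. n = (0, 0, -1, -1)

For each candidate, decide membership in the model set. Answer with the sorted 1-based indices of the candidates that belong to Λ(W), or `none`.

1, 2, 6

Internal map: ζ^{3j} for j=0..3 gives (1,0), (−√2/2,√2/2), (0,−1), (√2/2,√2/2).
#1 (1, 1, 0, -1): internal (-0.41421, 0.00000); octagon support 0.41421 vs apothem 1.2 → ∈ W
#2 (1, 1, 1, 0): internal (0.29289, -0.29289); octagon support 0.41421 vs apothem 1.2 → ∈ W
#3 (1, -1, 1, 0): internal (1.70711, -1.70711); octagon support 2.41421 vs apothem 1.2 → ∉ W
#4 (-1, 1, -1, 0): internal (-1.70711, 1.70711); octagon support 2.41421 vs apothem 1.2 → ∉ W
#5 (-2, -1, -1, -2): internal (-2.70711, -1.12132); octagon support 2.70711 vs apothem 1.2 → ∉ W
#6 (0, 0, -1, -1): internal (-0.70711, 0.29289); octagon support 0.70711 vs apothem 1.2 → ∈ W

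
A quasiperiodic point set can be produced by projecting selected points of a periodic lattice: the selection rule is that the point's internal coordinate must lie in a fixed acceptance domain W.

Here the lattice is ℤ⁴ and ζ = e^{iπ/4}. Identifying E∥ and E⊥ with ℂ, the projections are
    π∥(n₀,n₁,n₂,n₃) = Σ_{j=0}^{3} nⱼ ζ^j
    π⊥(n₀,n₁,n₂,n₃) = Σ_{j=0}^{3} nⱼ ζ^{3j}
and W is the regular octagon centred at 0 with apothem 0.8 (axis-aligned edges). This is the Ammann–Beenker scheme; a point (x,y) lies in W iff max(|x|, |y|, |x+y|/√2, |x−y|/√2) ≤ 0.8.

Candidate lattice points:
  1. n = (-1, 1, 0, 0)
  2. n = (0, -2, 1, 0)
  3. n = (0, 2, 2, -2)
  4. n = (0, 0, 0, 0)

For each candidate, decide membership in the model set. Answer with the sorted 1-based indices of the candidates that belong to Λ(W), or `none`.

4

With ζ = e^{iπ/4} the internal vectors are ζ^0,ζ^3,ζ^6,ζ^9.
#1 (-1, 1, 0, 0): internal (-1.7071, 0.7071); octagon support 1.7071 vs apothem 0.8 → ∉ W
#2 (0, -2, 1, 0): internal (1.4142, -2.4142); octagon support 2.7071 vs apothem 0.8 → ∉ W
#3 (0, 2, 2, -2): internal (-2.8284, -2.0000); octagon support 3.4142 vs apothem 0.8 → ∉ W
#4 (0, 0, 0, 0): internal (0.0000, 0.0000); octagon support 0.0000 vs apothem 0.8 → ∈ W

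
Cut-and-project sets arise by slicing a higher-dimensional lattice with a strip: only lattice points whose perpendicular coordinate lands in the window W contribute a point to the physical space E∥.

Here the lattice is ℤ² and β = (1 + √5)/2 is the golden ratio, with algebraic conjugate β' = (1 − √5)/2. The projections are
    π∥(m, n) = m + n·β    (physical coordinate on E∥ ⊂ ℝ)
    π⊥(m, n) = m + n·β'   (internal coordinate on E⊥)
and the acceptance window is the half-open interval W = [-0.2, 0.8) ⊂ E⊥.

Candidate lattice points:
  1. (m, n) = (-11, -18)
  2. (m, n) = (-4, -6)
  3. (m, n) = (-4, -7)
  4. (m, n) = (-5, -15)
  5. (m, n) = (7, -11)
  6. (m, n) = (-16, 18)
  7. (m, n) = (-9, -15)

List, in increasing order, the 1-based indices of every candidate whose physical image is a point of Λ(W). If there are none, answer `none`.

Numerically β ≈ 1.618034 and β' = −1/β ≈ -0.618034.
[1] lift (-11,-18): star map gives 0.124612; window check -0.2 ≤ 0.124612 < 0.8 is true → IN Λ
[2] lift (-4,-6): star map gives -0.291796; window check -0.2 ≤ -0.291796 < 0.8 is false → out
[3] lift (-4,-7): star map gives 0.326238; window check -0.2 ≤ 0.326238 < 0.8 is true → IN Λ
[4] lift (-5,-15): star map gives 4.270510; window check -0.2 ≤ 4.270510 < 0.8 is false → out
[5] lift (7,-11): star map gives 13.798374; window check -0.2 ≤ 13.798374 < 0.8 is false → out
[6] lift (-16,18): star map gives -27.124612; window check -0.2 ≤ -27.124612 < 0.8 is false → out
[7] lift (-9,-15): star map gives 0.270510; window check -0.2 ≤ 0.270510 < 0.8 is true → IN Λ

1, 3, 7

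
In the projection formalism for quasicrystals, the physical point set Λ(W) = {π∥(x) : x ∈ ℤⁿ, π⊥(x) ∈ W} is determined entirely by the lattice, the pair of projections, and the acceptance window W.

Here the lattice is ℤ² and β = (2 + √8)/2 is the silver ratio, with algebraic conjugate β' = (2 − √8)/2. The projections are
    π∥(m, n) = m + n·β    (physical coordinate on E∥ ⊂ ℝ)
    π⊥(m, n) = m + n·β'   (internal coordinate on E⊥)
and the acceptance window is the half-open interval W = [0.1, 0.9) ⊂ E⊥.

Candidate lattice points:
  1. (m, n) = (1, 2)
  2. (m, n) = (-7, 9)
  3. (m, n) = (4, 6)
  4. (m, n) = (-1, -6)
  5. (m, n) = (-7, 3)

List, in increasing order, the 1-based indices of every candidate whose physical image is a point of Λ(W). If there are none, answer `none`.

Numerically β ≈ 2.4142 and β' = −1/β ≈ -0.4142.
[1] lift (1,2): star map gives 0.1716; window check 0.1 ≤ 0.1716 < 0.9 is true → IN Λ
[2] lift (-7,9): star map gives -10.7279; window check 0.1 ≤ -10.7279 < 0.9 is false → out
[3] lift (4,6): star map gives 1.5147; window check 0.1 ≤ 1.5147 < 0.9 is false → out
[4] lift (-1,-6): star map gives 1.4853; window check 0.1 ≤ 1.4853 < 0.9 is false → out
[5] lift (-7,3): star map gives -8.2426; window check 0.1 ≤ -8.2426 < 0.9 is false → out

1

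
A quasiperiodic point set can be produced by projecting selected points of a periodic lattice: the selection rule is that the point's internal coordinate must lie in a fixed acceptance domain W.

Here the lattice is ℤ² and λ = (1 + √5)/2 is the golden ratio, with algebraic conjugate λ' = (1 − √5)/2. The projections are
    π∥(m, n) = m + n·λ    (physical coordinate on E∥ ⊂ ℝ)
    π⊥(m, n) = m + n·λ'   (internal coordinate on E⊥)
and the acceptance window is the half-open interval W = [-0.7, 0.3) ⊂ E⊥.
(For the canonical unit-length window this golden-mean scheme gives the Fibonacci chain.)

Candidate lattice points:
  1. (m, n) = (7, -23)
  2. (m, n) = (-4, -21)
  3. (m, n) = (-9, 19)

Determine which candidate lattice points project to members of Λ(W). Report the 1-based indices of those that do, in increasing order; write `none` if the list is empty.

Numerically λ ≈ 1.61803 and λ' = −1/λ ≈ -0.61803.
#1 (7,-23): internal coord 7 + (-23)·λ' = +21.21478; +21.21478 ∉ [-0.7, 0.3) → out
#2 (-4,-21): internal coord -4 + (-21)·λ' = +8.97871; +8.97871 ∉ [-0.7, 0.3) → out
#3 (-9,19): internal coord -9 + (19)·λ' = -20.74265; -20.74265 ∉ [-0.7, 0.3) → out

none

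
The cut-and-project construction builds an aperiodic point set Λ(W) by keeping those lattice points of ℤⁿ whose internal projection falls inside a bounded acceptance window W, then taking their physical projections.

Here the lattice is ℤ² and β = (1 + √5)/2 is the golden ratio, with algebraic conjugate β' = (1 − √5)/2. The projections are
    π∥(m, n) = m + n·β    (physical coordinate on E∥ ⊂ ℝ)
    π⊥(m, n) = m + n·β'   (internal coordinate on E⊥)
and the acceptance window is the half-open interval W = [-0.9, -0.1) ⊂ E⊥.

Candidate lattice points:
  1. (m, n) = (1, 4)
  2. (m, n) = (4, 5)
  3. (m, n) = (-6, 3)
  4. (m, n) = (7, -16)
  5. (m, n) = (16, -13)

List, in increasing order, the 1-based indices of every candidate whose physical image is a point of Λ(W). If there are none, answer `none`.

none

β' = (1−√5)/2 ≈ -0.61803.
candidate 1: (m,n)=(1,4) → π∥ = 1+4·β ≈ 7.47214, π⊥ = 1+4·β' ≈ -1.47214 ∉ [-0.9, -0.1) ⇒ out
candidate 2: (m,n)=(4,5) → π∥ = 4+5·β ≈ 12.09017, π⊥ = 4+5·β' ≈ 0.90983 ∉ [-0.9, -0.1) ⇒ out
candidate 3: (m,n)=(-6,3) → π∥ = -6+3·β ≈ -1.14590, π⊥ = -6+3·β' ≈ -7.85410 ∉ [-0.9, -0.1) ⇒ out
candidate 4: (m,n)=(7,-16) → π∥ = 7-16·β ≈ -18.88854, π⊥ = 7-16·β' ≈ 16.88854 ∉ [-0.9, -0.1) ⇒ out
candidate 5: (m,n)=(16,-13) → π∥ = 16-13·β ≈ -5.03444, π⊥ = 16-13·β' ≈ 24.03444 ∉ [-0.9, -0.1) ⇒ out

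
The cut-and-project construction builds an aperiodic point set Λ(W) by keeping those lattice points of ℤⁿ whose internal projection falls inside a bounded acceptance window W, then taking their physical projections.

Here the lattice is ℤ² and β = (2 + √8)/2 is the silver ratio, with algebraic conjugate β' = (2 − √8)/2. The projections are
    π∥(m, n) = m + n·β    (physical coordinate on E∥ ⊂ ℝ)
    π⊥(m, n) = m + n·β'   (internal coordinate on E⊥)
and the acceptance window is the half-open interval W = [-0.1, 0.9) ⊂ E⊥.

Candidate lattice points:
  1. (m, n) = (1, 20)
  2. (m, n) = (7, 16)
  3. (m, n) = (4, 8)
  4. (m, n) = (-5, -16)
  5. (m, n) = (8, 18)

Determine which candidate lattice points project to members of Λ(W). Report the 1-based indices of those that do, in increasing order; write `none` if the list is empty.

Compute β' = (2−√8)/2 = -0.41421, so π⊥(m,n) = m -0.41421·n.
[1] lift (1,20): star map gives -7.28427; window check -0.1 ≤ -7.28427 < 0.9 is false → out
[2] lift (7,16): star map gives 0.37258; window check -0.1 ≤ 0.37258 < 0.9 is true → IN Λ
[3] lift (4,8): star map gives 0.68629; window check -0.1 ≤ 0.68629 < 0.9 is true → IN Λ
[4] lift (-5,-16): star map gives 1.62742; window check -0.1 ≤ 1.62742 < 0.9 is false → out
[5] lift (8,18): star map gives 0.54416; window check -0.1 ≤ 0.54416 < 0.9 is true → IN Λ

2, 3, 5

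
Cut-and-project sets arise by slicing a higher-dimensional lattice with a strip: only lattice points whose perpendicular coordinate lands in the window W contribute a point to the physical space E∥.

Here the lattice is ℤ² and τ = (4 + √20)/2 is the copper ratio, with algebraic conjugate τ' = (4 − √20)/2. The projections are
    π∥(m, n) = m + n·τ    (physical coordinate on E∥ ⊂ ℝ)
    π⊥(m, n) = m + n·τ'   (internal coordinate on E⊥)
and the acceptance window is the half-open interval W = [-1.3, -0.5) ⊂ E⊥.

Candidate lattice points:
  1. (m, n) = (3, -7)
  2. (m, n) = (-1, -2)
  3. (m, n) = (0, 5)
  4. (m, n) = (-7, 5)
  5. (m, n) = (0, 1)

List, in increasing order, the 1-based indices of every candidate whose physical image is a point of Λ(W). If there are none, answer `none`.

2, 3

τ' = (4−√20)/2 ≈ -0.236068.
#1 (3,-7): internal coord 3 + (-7)·τ' = +4.652476; +4.652476 ∉ [-1.3, -0.5) → out
#2 (-1,-2): internal coord -1 + (-2)·τ' = -0.527864; -0.527864 ∈ [-1.3, -0.5) → IN Λ
#3 (0,5): internal coord 0 + (5)·τ' = -1.180340; -1.180340 ∈ [-1.3, -0.5) → IN Λ
#4 (-7,5): internal coord -7 + (5)·τ' = -8.180340; -8.180340 ∉ [-1.3, -0.5) → out
#5 (0,1): internal coord 0 + (1)·τ' = -0.236068; -0.236068 ∉ [-1.3, -0.5) → out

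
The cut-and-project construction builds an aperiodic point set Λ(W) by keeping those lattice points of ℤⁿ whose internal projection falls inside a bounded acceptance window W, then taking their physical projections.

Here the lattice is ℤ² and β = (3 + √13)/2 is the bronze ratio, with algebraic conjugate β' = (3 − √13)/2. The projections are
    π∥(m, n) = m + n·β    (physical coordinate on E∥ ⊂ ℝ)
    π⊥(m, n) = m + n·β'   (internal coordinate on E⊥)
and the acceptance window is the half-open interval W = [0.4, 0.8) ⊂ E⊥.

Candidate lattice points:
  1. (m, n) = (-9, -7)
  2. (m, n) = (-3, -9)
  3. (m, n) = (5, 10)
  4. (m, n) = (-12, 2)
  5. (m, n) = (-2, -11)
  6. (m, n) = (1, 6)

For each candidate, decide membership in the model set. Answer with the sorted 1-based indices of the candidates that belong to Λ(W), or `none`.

none

β' = (3−√13)/2 ≈ -0.3028.
[1] lift (-9,-7): star map gives -6.8806; window check 0.4 ≤ -6.8806 < 0.8 is false → out
[2] lift (-3,-9): star map gives -0.2750; window check 0.4 ≤ -0.2750 < 0.8 is false → out
[3] lift (5,10): star map gives 1.9722; window check 0.4 ≤ 1.9722 < 0.8 is false → out
[4] lift (-12,2): star map gives -12.6056; window check 0.4 ≤ -12.6056 < 0.8 is false → out
[5] lift (-2,-11): star map gives 1.3305; window check 0.4 ≤ 1.3305 < 0.8 is false → out
[6] lift (1,6): star map gives -0.8167; window check 0.4 ≤ -0.8167 < 0.8 is false → out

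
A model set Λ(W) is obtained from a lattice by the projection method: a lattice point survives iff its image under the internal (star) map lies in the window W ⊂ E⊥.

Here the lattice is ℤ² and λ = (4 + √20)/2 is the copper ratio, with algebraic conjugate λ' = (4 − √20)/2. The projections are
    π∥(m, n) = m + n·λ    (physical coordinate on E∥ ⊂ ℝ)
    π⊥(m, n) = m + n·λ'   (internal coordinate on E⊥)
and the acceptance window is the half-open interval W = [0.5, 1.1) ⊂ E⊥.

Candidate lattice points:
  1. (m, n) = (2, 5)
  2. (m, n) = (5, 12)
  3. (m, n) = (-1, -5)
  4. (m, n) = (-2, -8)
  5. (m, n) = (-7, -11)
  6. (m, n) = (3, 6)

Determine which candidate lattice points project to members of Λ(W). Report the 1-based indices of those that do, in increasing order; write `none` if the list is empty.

λ' = (4−√20)/2 ≈ -0.2361.
#1 (2,5): internal coord 2 + (5)·λ' = +0.8197; +0.8197 ∈ [0.5, 1.1) → IN Λ
#2 (5,12): internal coord 5 + (12)·λ' = +2.1672; +2.1672 ∉ [0.5, 1.1) → out
#3 (-1,-5): internal coord -1 + (-5)·λ' = +0.1803; +0.1803 ∉ [0.5, 1.1) → out
#4 (-2,-8): internal coord -2 + (-8)·λ' = -0.1115; -0.1115 ∉ [0.5, 1.1) → out
#5 (-7,-11): internal coord -7 + (-11)·λ' = -4.4033; -4.4033 ∉ [0.5, 1.1) → out
#6 (3,6): internal coord 3 + (6)·λ' = +1.5836; +1.5836 ∉ [0.5, 1.1) → out

1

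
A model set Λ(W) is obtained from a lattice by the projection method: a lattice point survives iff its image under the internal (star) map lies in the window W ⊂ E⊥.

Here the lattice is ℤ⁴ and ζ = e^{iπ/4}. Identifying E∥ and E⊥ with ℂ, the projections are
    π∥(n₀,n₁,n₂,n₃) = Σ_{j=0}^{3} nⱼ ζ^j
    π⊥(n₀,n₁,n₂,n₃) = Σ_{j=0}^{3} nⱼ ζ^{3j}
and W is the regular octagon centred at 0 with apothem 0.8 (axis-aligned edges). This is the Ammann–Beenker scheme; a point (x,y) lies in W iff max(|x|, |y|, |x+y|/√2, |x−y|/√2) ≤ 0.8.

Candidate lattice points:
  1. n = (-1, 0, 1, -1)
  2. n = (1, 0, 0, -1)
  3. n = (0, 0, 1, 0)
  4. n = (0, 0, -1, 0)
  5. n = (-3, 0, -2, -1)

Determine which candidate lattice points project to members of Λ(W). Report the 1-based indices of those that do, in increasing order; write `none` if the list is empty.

Internal map: ζ^{3j} for j=0..3 gives (1,0), (−√2/2,√2/2), (0,−1), (√2/2,√2/2).
#1 (-1, 0, 1, -1): internal (-1.70711, -1.70711); octagon support 2.41421 vs apothem 0.8 → ∉ W
#2 (1, 0, 0, -1): internal (0.29289, -0.70711); octagon support 0.70711 vs apothem 0.8 → ∈ W
#3 (0, 0, 1, 0): internal (0.00000, -1.00000); octagon support 1.00000 vs apothem 0.8 → ∉ W
#4 (0, 0, -1, 0): internal (0.00000, 1.00000); octagon support 1.00000 vs apothem 0.8 → ∉ W
#5 (-3, 0, -2, -1): internal (-3.70711, 1.29289); octagon support 3.70711 vs apothem 0.8 → ∉ W

2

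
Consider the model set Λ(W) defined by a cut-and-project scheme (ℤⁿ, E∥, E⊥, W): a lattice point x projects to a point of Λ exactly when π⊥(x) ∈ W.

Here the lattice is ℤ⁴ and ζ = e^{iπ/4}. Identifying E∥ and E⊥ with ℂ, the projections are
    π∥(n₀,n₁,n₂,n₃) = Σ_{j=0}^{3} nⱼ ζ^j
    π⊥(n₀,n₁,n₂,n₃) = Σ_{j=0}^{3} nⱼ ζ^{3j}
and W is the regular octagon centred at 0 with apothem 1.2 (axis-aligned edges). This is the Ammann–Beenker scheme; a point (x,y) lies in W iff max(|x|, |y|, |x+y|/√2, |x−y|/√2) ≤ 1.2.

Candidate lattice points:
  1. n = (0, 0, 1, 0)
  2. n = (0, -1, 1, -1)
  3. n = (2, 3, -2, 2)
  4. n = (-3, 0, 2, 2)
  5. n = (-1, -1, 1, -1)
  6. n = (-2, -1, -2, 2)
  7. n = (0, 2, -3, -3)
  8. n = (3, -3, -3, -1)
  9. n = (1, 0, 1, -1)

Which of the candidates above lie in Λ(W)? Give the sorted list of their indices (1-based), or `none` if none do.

Internal map: ζ^{3j} for j=0..3 gives (1,0), (−√2/2,√2/2), (0,−1), (√2/2,√2/2).
#1 (0, 0, 1, 0): internal (0.000000, -1.000000); octagon support 1.000000 vs apothem 1.2 → ∈ W
#2 (0, -1, 1, -1): internal (0.000000, -2.414214); octagon support 2.414214 vs apothem 1.2 → ∉ W
#3 (2, 3, -2, 2): internal (1.292893, 5.535534); octagon support 5.535534 vs apothem 1.2 → ∉ W
#4 (-3, 0, 2, 2): internal (-1.585786, -0.585786); octagon support 1.585786 vs apothem 1.2 → ∉ W
#5 (-1, -1, 1, -1): internal (-1.000000, -2.414214); octagon support 2.414214 vs apothem 1.2 → ∉ W
#6 (-2, -1, -2, 2): internal (0.121320, 2.707107); octagon support 2.707107 vs apothem 1.2 → ∉ W
#7 (0, 2, -3, -3): internal (-3.535534, 2.292893); octagon support 4.121320 vs apothem 1.2 → ∉ W
#8 (3, -3, -3, -1): internal (4.414214, 0.171573); octagon support 4.414214 vs apothem 1.2 → ∉ W
#9 (1, 0, 1, -1): internal (0.292893, -1.707107); octagon support 1.707107 vs apothem 1.2 → ∉ W

1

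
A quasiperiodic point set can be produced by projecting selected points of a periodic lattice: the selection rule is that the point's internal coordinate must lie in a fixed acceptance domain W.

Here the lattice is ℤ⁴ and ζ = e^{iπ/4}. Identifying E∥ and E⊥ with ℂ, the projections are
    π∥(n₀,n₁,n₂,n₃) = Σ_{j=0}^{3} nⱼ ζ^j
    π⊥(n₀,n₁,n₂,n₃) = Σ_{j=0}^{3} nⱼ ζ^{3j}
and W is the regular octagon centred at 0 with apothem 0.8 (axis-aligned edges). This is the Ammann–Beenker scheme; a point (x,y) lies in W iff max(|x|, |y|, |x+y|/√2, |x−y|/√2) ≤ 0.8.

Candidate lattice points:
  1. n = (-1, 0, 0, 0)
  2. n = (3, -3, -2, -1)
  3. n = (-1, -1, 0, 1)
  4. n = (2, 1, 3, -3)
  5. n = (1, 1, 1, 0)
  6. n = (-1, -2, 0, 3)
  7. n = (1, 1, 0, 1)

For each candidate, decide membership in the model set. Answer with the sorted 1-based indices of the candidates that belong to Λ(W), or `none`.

3, 5

Internal map: ζ^{3j} for j=0..3 gives (1,0), (−√2/2,√2/2), (0,−1), (√2/2,√2/2).
#1 (-1, 0, 0, 0): internal (-1.000000, 0.000000); octagon support 1.000000 vs apothem 0.8 → ∉ W
#2 (3, -3, -2, -1): internal (4.414214, -0.828427); octagon support 4.414214 vs apothem 0.8 → ∉ W
#3 (-1, -1, 0, 1): internal (0.414214, 0.000000); octagon support 0.414214 vs apothem 0.8 → ∈ W
#4 (2, 1, 3, -3): internal (-0.828427, -4.414214); octagon support 4.414214 vs apothem 0.8 → ∉ W
#5 (1, 1, 1, 0): internal (0.292893, -0.292893); octagon support 0.414214 vs apothem 0.8 → ∈ W
#6 (-1, -2, 0, 3): internal (2.535534, 0.707107); octagon support 2.535534 vs apothem 0.8 → ∉ W
#7 (1, 1, 0, 1): internal (1.000000, 1.414214); octagon support 1.707107 vs apothem 0.8 → ∉ W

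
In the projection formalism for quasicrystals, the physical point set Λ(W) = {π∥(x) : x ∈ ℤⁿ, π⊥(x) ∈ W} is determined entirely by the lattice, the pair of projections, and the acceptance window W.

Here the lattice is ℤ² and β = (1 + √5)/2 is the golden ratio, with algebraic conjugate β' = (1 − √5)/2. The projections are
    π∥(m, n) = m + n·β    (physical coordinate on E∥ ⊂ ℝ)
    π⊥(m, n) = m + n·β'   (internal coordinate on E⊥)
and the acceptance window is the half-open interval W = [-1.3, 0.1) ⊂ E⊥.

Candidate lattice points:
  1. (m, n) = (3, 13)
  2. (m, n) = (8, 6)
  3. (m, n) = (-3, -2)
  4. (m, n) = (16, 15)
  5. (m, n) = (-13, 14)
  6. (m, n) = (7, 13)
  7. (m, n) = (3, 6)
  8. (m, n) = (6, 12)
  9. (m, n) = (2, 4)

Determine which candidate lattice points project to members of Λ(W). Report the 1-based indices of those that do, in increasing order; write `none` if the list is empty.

6, 7, 9

β' = (1−√5)/2 ≈ -0.61803.
#1 (3,13): internal coord 3 + (13)·β' = -5.03444; -5.03444 ∉ [-1.3, 0.1) → out
#2 (8,6): internal coord 8 + (6)·β' = +4.29180; +4.29180 ∉ [-1.3, 0.1) → out
#3 (-3,-2): internal coord -3 + (-2)·β' = -1.76393; -1.76393 ∉ [-1.3, 0.1) → out
#4 (16,15): internal coord 16 + (15)·β' = +6.72949; +6.72949 ∉ [-1.3, 0.1) → out
#5 (-13,14): internal coord -13 + (14)·β' = -21.65248; -21.65248 ∉ [-1.3, 0.1) → out
#6 (7,13): internal coord 7 + (13)·β' = -1.03444; -1.03444 ∈ [-1.3, 0.1) → IN Λ
#7 (3,6): internal coord 3 + (6)·β' = -0.70820; -0.70820 ∈ [-1.3, 0.1) → IN Λ
#8 (6,12): internal coord 6 + (12)·β' = -1.41641; -1.41641 ∉ [-1.3, 0.1) → out
#9 (2,4): internal coord 2 + (4)·β' = -0.47214; -0.47214 ∈ [-1.3, 0.1) → IN Λ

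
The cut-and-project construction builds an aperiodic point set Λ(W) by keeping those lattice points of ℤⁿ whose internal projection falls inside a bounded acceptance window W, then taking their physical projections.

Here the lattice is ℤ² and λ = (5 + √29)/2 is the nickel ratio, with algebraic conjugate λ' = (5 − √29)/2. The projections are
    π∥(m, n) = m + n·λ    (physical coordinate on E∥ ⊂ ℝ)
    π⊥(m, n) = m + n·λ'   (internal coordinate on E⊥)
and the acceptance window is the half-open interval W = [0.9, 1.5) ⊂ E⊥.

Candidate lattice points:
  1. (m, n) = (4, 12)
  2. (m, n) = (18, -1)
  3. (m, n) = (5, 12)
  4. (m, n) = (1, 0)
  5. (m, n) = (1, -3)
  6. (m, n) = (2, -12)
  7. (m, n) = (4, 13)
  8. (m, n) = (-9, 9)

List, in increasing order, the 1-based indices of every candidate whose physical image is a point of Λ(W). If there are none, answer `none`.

Numerically λ ≈ 5.19258 and λ' = −1/λ ≈ -0.19258.
#1 (4,12): internal coord 4 + (12)·λ' = +1.68901; +1.68901 ∉ [0.9, 1.5) → out
#2 (18,-1): internal coord 18 + (-1)·λ' = +18.19258; +18.19258 ∉ [0.9, 1.5) → out
#3 (5,12): internal coord 5 + (12)·λ' = +2.68901; +2.68901 ∉ [0.9, 1.5) → out
#4 (1,0): internal coord 1 + (0)·λ' = +1.00000; +1.00000 ∈ [0.9, 1.5) → IN Λ
#5 (1,-3): internal coord 1 + (-3)·λ' = +1.57775; +1.57775 ∉ [0.9, 1.5) → out
#6 (2,-12): internal coord 2 + (-12)·λ' = +4.31099; +4.31099 ∉ [0.9, 1.5) → out
#7 (4,13): internal coord 4 + (13)·λ' = +1.49643; +1.49643 ∈ [0.9, 1.5) → IN Λ
#8 (-9,9): internal coord -9 + (9)·λ' = -10.73324; -10.73324 ∉ [0.9, 1.5) → out

4, 7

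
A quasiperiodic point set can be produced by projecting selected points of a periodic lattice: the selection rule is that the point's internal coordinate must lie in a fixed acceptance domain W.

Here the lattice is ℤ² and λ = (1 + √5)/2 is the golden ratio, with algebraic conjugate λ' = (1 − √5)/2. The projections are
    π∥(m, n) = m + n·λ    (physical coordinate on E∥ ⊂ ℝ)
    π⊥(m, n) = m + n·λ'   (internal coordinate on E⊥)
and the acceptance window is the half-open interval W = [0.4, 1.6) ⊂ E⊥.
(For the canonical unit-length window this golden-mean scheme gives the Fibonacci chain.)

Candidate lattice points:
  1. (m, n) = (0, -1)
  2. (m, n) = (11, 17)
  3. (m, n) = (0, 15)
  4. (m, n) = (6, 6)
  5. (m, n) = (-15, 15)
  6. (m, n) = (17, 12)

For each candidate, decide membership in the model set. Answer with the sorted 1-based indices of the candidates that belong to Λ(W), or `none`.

1, 2

Compute λ' = (1−√5)/2 = -0.6180, so π⊥(m,n) = m -0.6180·n.
[1] lift (0,-1): star map gives 0.6180; window check 0.4 ≤ 0.6180 < 1.6 is true → IN Λ
[2] lift (11,17): star map gives 0.4934; window check 0.4 ≤ 0.4934 < 1.6 is true → IN Λ
[3] lift (0,15): star map gives -9.2705; window check 0.4 ≤ -9.2705 < 1.6 is false → out
[4] lift (6,6): star map gives 2.2918; window check 0.4 ≤ 2.2918 < 1.6 is false → out
[5] lift (-15,15): star map gives -24.2705; window check 0.4 ≤ -24.2705 < 1.6 is false → out
[6] lift (17,12): star map gives 9.5836; window check 0.4 ≤ 9.5836 < 1.6 is false → out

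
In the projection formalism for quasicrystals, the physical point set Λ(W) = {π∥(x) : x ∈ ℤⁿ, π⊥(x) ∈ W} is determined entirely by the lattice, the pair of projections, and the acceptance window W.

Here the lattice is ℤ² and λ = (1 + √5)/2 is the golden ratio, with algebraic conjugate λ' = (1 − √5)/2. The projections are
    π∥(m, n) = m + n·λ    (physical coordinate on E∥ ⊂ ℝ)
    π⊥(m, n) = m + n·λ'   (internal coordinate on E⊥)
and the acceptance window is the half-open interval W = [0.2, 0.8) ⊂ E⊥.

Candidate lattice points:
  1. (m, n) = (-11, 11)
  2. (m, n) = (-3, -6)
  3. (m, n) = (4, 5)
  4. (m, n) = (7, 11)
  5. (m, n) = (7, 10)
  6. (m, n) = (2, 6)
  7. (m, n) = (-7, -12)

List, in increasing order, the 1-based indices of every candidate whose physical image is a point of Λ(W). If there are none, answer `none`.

2, 4, 7

Compute λ' = (1−√5)/2 = -0.6180, so π⊥(m,n) = m -0.6180·n.
candidate 1: (m,n)=(-11,11) → π∥ = -11+11·λ ≈ 6.7984, π⊥ = -11+11·λ' ≈ -17.7984 ∉ [0.2, 0.8) ⇒ out
candidate 2: (m,n)=(-3,-6) → π∥ = -3-6·λ ≈ -12.7082, π⊥ = -3-6·λ' ≈ 0.7082 ∈ [0.2, 0.8) ⇒ IN Λ
candidate 3: (m,n)=(4,5) → π∥ = 4+5·λ ≈ 12.0902, π⊥ = 4+5·λ' ≈ 0.9098 ∉ [0.2, 0.8) ⇒ out
candidate 4: (m,n)=(7,11) → π∥ = 7+11·λ ≈ 24.7984, π⊥ = 7+11·λ' ≈ 0.2016 ∈ [0.2, 0.8) ⇒ IN Λ
candidate 5: (m,n)=(7,10) → π∥ = 7+10·λ ≈ 23.1803, π⊥ = 7+10·λ' ≈ 0.8197 ∉ [0.2, 0.8) ⇒ out
candidate 6: (m,n)=(2,6) → π∥ = 2+6·λ ≈ 11.7082, π⊥ = 2+6·λ' ≈ -1.7082 ∉ [0.2, 0.8) ⇒ out
candidate 7: (m,n)=(-7,-12) → π∥ = -7-12·λ ≈ -26.4164, π⊥ = -7-12·λ' ≈ 0.4164 ∈ [0.2, 0.8) ⇒ IN Λ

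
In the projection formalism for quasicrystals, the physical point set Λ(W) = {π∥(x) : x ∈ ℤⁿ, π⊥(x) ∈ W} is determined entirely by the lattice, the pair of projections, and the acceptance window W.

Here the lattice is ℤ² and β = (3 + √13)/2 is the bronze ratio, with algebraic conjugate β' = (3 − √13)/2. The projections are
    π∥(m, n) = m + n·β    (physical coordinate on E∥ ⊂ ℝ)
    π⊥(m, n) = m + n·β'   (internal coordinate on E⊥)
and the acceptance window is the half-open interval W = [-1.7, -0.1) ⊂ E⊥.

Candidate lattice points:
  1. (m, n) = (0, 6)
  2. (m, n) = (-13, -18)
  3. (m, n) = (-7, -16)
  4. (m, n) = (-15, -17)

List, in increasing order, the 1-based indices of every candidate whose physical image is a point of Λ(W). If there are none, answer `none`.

none

Numerically β ≈ 3.302776 and β' = −1/β ≈ -0.302776.
#1 (0,6): internal coord 0 + (6)·β' = -1.816654; -1.816654 ∉ [-1.7, -0.1) → out
#2 (-13,-18): internal coord -13 + (-18)·β' = -7.550039; -7.550039 ∉ [-1.7, -0.1) → out
#3 (-7,-16): internal coord -7 + (-16)·β' = -2.155590; -2.155590 ∉ [-1.7, -0.1) → out
#4 (-15,-17): internal coord -15 + (-17)·β' = -9.852814; -9.852814 ∉ [-1.7, -0.1) → out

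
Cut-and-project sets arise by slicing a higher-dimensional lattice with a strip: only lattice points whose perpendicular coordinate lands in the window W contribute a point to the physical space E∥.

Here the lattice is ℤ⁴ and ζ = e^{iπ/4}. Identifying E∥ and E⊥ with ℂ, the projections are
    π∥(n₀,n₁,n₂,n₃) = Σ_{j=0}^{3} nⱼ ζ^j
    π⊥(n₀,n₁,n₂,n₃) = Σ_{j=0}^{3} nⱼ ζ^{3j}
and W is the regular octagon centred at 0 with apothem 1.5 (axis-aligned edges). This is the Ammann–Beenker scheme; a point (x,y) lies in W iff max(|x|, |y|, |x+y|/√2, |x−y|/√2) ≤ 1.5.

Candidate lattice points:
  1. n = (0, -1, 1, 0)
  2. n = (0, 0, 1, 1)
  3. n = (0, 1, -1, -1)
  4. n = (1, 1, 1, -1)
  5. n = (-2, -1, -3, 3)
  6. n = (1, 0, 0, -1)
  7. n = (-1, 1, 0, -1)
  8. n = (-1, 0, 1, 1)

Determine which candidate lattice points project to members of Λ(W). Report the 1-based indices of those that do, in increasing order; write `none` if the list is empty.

With ζ = e^{iπ/4} the internal vectors are ζ^0,ζ^3,ζ^6,ζ^9.
#1 (0, -1, 1, 0): internal (0.70711, -1.70711); octagon support 1.70711 vs apothem 1.5 → ∉ W
#2 (0, 0, 1, 1): internal (0.70711, -0.29289); octagon support 0.70711 vs apothem 1.5 → ∈ W
#3 (0, 1, -1, -1): internal (-1.41421, 1.00000); octagon support 1.70711 vs apothem 1.5 → ∉ W
#4 (1, 1, 1, -1): internal (-0.41421, -1.00000); octagon support 1.00000 vs apothem 1.5 → ∈ W
#5 (-2, -1, -3, 3): internal (0.82843, 4.41421); octagon support 4.41421 vs apothem 1.5 → ∉ W
#6 (1, 0, 0, -1): internal (0.29289, -0.70711); octagon support 0.70711 vs apothem 1.5 → ∈ W
#7 (-1, 1, 0, -1): internal (-2.41421, 0.00000); octagon support 2.41421 vs apothem 1.5 → ∉ W
#8 (-1, 0, 1, 1): internal (-0.29289, -0.29289); octagon support 0.41421 vs apothem 1.5 → ∈ W

2, 4, 6, 8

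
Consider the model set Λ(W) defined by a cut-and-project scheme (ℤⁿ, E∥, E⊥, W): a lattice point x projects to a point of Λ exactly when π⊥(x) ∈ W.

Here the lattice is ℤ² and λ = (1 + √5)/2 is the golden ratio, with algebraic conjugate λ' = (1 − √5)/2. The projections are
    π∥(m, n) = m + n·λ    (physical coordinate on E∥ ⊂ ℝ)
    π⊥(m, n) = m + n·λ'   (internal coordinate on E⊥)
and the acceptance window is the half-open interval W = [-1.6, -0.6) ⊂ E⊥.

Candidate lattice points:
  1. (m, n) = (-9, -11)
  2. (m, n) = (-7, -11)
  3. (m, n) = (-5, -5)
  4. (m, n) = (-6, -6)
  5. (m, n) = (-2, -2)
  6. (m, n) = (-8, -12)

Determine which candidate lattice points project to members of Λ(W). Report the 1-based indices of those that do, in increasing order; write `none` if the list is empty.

Numerically λ ≈ 1.618034 and λ' = −1/λ ≈ -0.618034.
[1] lift (-9,-11): star map gives -2.201626; window check -1.6 ≤ -2.201626 < -0.6 is false → out
[2] lift (-7,-11): star map gives -0.201626; window check -1.6 ≤ -0.201626 < -0.6 is false → out
[3] lift (-5,-5): star map gives -1.909830; window check -1.6 ≤ -1.909830 < -0.6 is false → out
[4] lift (-6,-6): star map gives -2.291796; window check -1.6 ≤ -2.291796 < -0.6 is false → out
[5] lift (-2,-2): star map gives -0.763932; window check -1.6 ≤ -0.763932 < -0.6 is true → IN Λ
[6] lift (-8,-12): star map gives -0.583592; window check -1.6 ≤ -0.583592 < -0.6 is false → out

5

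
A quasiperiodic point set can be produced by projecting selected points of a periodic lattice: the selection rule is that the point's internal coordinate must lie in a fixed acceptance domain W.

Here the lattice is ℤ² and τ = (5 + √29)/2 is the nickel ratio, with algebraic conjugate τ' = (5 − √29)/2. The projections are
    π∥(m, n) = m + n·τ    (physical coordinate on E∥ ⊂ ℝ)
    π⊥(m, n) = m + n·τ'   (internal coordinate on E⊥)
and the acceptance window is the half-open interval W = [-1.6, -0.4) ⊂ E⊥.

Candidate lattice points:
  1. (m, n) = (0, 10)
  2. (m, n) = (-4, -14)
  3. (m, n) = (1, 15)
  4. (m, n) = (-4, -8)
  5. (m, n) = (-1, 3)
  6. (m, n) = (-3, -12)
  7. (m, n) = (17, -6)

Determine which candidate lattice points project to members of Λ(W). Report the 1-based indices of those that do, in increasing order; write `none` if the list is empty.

Compute τ' = (5−√29)/2 = -0.192582, so π⊥(m,n) = m -0.192582·n.
[1] lift (0,10): star map gives -1.925824; window check -1.6 ≤ -1.925824 < -0.4 is false → out
[2] lift (-4,-14): star map gives -1.303846; window check -1.6 ≤ -1.303846 < -0.4 is true → IN Λ
[3] lift (1,15): star map gives -1.888736; window check -1.6 ≤ -1.888736 < -0.4 is false → out
[4] lift (-4,-8): star map gives -2.459341; window check -1.6 ≤ -2.459341 < -0.4 is false → out
[5] lift (-1,3): star map gives -1.577747; window check -1.6 ≤ -1.577747 < -0.4 is true → IN Λ
[6] lift (-3,-12): star map gives -0.689011; window check -1.6 ≤ -0.689011 < -0.4 is true → IN Λ
[7] lift (17,-6): star map gives 18.155494; window check -1.6 ≤ 18.155494 < -0.4 is false → out

2, 5, 6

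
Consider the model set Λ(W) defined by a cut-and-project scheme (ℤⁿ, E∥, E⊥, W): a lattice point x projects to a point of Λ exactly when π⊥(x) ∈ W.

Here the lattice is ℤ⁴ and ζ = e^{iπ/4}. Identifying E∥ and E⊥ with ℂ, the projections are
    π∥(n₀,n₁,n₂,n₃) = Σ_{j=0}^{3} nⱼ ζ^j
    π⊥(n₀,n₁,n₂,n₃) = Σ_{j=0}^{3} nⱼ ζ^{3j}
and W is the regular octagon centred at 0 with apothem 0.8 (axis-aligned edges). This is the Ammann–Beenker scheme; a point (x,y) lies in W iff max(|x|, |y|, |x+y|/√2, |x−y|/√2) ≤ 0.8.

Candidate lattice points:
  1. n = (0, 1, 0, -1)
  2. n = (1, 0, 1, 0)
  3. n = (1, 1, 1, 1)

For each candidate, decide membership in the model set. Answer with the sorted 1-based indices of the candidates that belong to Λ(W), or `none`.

none

With ζ = e^{iπ/4} the internal vectors are ζ^0,ζ^3,ζ^6,ζ^9.
candidate 1: n = (0, 1, 0, -1) → π⊥ ≈ (-1.41421, +0.00000); max(|x|,|y|,|x±y|/√2) = 1.41421 > 0.8 ⇒ ∉ W
candidate 2: n = (1, 0, 1, 0) → π⊥ ≈ (+1.00000, -1.00000); max(|x|,|y|,|x±y|/√2) = 1.41421 > 0.8 ⇒ ∉ W
candidate 3: n = (1, 1, 1, 1) → π⊥ ≈ (+1.00000, +0.41421); max(|x|,|y|,|x±y|/√2) = 1.00000 > 0.8 ⇒ ∉ W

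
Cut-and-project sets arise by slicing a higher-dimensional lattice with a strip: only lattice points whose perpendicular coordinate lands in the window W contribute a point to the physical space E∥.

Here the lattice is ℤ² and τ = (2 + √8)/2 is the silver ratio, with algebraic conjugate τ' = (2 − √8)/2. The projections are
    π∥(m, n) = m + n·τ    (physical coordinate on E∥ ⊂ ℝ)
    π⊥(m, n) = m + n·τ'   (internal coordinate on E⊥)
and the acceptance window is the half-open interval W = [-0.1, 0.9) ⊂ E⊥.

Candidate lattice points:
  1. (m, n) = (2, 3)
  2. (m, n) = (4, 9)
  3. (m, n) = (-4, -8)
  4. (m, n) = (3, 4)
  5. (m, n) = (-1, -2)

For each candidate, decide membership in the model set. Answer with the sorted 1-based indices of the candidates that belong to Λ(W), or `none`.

1, 2

Compute τ' = (2−√8)/2 = -0.41421, so π⊥(m,n) = m -0.41421·n.
[1] lift (2,3): star map gives 0.75736; window check -0.1 ≤ 0.75736 < 0.9 is true → IN Λ
[2] lift (4,9): star map gives 0.27208; window check -0.1 ≤ 0.27208 < 0.9 is true → IN Λ
[3] lift (-4,-8): star map gives -0.68629; window check -0.1 ≤ -0.68629 < 0.9 is false → out
[4] lift (3,4): star map gives 1.34315; window check -0.1 ≤ 1.34315 < 0.9 is false → out
[5] lift (-1,-2): star map gives -0.17157; window check -0.1 ≤ -0.17157 < 0.9 is false → out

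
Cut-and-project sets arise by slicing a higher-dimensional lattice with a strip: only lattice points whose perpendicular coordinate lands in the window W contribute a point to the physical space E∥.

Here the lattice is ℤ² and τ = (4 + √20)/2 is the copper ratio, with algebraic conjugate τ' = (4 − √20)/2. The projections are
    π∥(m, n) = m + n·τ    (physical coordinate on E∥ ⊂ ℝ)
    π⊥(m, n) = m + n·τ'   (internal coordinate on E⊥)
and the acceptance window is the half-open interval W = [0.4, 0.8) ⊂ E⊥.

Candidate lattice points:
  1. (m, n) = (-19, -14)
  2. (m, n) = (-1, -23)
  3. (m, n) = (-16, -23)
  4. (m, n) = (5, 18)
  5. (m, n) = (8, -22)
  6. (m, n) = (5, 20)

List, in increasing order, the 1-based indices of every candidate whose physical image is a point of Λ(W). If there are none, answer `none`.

Compute τ' = (4−√20)/2 = -0.2361, so π⊥(m,n) = m -0.2361·n.
candidate 1: (m,n)=(-19,-14) → π∥ = -19-14·τ ≈ -78.3050, π⊥ = -19-14·τ' ≈ -15.6950 ∉ [0.4, 0.8) ⇒ out
candidate 2: (m,n)=(-1,-23) → π∥ = -1-23·τ ≈ -98.4296, π⊥ = -1-23·τ' ≈ 4.4296 ∉ [0.4, 0.8) ⇒ out
candidate 3: (m,n)=(-16,-23) → π∥ = -16-23·τ ≈ -113.4296, π⊥ = -16-23·τ' ≈ -10.5704 ∉ [0.4, 0.8) ⇒ out
candidate 4: (m,n)=(5,18) → π∥ = 5+18·τ ≈ 81.2492, π⊥ = 5+18·τ' ≈ 0.7508 ∈ [0.4, 0.8) ⇒ IN Λ
candidate 5: (m,n)=(8,-22) → π∥ = 8-22·τ ≈ -85.1935, π⊥ = 8-22·τ' ≈ 13.1935 ∉ [0.4, 0.8) ⇒ out
candidate 6: (m,n)=(5,20) → π∥ = 5+20·τ ≈ 89.7214, π⊥ = 5+20·τ' ≈ 0.2786 ∉ [0.4, 0.8) ⇒ out

4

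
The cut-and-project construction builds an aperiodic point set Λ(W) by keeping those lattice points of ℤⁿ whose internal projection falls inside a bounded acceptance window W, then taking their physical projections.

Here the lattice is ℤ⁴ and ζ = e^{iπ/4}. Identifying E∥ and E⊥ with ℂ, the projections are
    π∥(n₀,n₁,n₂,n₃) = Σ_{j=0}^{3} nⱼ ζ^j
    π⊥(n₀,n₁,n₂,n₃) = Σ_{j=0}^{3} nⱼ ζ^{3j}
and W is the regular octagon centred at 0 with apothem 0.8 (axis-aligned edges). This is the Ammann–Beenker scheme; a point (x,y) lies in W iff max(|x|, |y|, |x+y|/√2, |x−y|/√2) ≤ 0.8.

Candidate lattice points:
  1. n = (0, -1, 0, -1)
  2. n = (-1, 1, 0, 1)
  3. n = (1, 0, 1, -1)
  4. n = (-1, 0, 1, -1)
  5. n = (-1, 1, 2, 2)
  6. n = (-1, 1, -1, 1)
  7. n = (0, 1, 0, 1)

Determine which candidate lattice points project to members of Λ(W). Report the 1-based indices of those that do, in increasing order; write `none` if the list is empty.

5

With ζ = e^{iπ/4} the internal vectors are ζ^0,ζ^3,ζ^6,ζ^9.
candidate 1: n = (0, -1, 0, -1) → π⊥ ≈ (+0.000000, -1.414214); max(|x|,|y|,|x±y|/√2) = 1.414214 > 0.8 ⇒ ∉ W
candidate 2: n = (-1, 1, 0, 1) → π⊥ ≈ (-1.000000, +1.414214); max(|x|,|y|,|x±y|/√2) = 1.707107 > 0.8 ⇒ ∉ W
candidate 3: n = (1, 0, 1, -1) → π⊥ ≈ (+0.292893, -1.707107); max(|x|,|y|,|x±y|/√2) = 1.707107 > 0.8 ⇒ ∉ W
candidate 4: n = (-1, 0, 1, -1) → π⊥ ≈ (-1.707107, -1.707107); max(|x|,|y|,|x±y|/√2) = 2.414214 > 0.8 ⇒ ∉ W
candidate 5: n = (-1, 1, 2, 2) → π⊥ ≈ (-0.292893, +0.121320); max(|x|,|y|,|x±y|/√2) = 0.292893 ≤ 0.8 ⇒ ∈ W
candidate 6: n = (-1, 1, -1, 1) → π⊥ ≈ (-1.000000, +2.414214); max(|x|,|y|,|x±y|/√2) = 2.414214 > 0.8 ⇒ ∉ W
candidate 7: n = (0, 1, 0, 1) → π⊥ ≈ (+0.000000, +1.414214); max(|x|,|y|,|x±y|/√2) = 1.414214 > 0.8 ⇒ ∉ W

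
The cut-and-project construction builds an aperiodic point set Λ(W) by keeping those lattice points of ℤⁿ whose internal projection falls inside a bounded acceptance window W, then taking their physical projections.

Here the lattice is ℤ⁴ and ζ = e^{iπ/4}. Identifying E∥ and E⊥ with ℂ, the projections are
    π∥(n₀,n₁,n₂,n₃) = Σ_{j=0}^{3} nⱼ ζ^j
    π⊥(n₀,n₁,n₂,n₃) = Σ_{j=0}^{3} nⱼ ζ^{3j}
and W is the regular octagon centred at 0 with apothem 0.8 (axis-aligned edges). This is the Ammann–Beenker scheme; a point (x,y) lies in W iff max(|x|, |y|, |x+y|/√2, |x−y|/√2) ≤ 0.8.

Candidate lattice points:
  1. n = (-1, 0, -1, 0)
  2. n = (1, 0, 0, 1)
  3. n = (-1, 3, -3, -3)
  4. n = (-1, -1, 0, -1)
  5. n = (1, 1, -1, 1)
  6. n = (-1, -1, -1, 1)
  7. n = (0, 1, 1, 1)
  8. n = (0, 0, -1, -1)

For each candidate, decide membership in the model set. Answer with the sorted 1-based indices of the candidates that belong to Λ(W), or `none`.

π⊥(n) = n₀ + n₁ζ³ + n₂ζ⁶ + n₃ζ⁹ where ζ = e^{iπ/4}.
#1 (-1, 0, -1, 0): internal (-1.00000, 1.00000); octagon support 1.41421 vs apothem 0.8 → ∉ W
#2 (1, 0, 0, 1): internal (1.70711, 0.70711); octagon support 1.70711 vs apothem 0.8 → ∉ W
#3 (-1, 3, -3, -3): internal (-5.24264, 3.00000); octagon support 5.82843 vs apothem 0.8 → ∉ W
#4 (-1, -1, 0, -1): internal (-1.00000, -1.41421); octagon support 1.70711 vs apothem 0.8 → ∉ W
#5 (1, 1, -1, 1): internal (1.00000, 2.41421); octagon support 2.41421 vs apothem 0.8 → ∉ W
#6 (-1, -1, -1, 1): internal (0.41421, 1.00000); octagon support 1.00000 vs apothem 0.8 → ∉ W
#7 (0, 1, 1, 1): internal (0.00000, 0.41421); octagon support 0.41421 vs apothem 0.8 → ∈ W
#8 (0, 0, -1, -1): internal (-0.70711, 0.29289); octagon support 0.70711 vs apothem 0.8 → ∈ W

7, 8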